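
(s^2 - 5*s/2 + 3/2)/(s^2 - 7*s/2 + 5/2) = (2*s - 3)/(2*s - 5)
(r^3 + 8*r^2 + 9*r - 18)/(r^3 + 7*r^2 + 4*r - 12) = (r + 3)/(r + 2)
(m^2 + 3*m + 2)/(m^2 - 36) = (m^2 + 3*m + 2)/(m^2 - 36)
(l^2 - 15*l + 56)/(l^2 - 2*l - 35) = (l - 8)/(l + 5)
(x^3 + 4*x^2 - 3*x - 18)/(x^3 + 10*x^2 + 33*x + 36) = (x - 2)/(x + 4)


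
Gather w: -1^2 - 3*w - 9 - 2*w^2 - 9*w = -2*w^2 - 12*w - 10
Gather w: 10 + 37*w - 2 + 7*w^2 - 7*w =7*w^2 + 30*w + 8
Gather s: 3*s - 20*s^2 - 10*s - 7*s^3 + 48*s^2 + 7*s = -7*s^3 + 28*s^2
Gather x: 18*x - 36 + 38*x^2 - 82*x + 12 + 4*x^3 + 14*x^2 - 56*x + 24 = 4*x^3 + 52*x^2 - 120*x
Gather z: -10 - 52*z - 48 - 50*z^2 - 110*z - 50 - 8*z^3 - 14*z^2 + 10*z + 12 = -8*z^3 - 64*z^2 - 152*z - 96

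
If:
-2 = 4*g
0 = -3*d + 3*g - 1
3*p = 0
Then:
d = -5/6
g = -1/2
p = 0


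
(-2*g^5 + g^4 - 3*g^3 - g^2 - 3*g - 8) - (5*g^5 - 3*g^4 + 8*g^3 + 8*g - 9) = -7*g^5 + 4*g^4 - 11*g^3 - g^2 - 11*g + 1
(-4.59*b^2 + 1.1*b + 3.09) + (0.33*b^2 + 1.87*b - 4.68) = -4.26*b^2 + 2.97*b - 1.59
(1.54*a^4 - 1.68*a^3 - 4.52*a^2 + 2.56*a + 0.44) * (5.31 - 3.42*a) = -5.2668*a^5 + 13.923*a^4 + 6.5376*a^3 - 32.7564*a^2 + 12.0888*a + 2.3364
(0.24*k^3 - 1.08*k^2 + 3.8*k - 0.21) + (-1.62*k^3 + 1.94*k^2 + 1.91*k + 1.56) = -1.38*k^3 + 0.86*k^2 + 5.71*k + 1.35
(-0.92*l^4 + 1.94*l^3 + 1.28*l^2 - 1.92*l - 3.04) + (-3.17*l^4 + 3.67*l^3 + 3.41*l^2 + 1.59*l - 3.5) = -4.09*l^4 + 5.61*l^3 + 4.69*l^2 - 0.33*l - 6.54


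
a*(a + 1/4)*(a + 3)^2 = a^4 + 25*a^3/4 + 21*a^2/2 + 9*a/4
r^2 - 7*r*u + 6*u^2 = (r - 6*u)*(r - u)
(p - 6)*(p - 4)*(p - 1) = p^3 - 11*p^2 + 34*p - 24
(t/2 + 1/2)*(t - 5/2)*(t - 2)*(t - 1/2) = t^4/2 - 2*t^3 + 9*t^2/8 + 19*t/8 - 5/4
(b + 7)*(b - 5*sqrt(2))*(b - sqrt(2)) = b^3 - 6*sqrt(2)*b^2 + 7*b^2 - 42*sqrt(2)*b + 10*b + 70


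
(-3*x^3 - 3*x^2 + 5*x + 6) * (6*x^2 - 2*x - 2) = -18*x^5 - 12*x^4 + 42*x^3 + 32*x^2 - 22*x - 12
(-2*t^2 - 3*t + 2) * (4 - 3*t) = 6*t^3 + t^2 - 18*t + 8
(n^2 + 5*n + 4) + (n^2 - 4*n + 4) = 2*n^2 + n + 8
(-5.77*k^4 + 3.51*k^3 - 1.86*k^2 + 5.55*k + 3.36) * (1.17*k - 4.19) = -6.7509*k^5 + 28.283*k^4 - 16.8831*k^3 + 14.2869*k^2 - 19.3233*k - 14.0784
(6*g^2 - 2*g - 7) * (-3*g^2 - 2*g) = -18*g^4 - 6*g^3 + 25*g^2 + 14*g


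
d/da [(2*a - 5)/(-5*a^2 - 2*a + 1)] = 2*(5*a^2 - 25*a - 4)/(25*a^4 + 20*a^3 - 6*a^2 - 4*a + 1)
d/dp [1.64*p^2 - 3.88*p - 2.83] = 3.28*p - 3.88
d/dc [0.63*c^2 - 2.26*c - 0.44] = 1.26*c - 2.26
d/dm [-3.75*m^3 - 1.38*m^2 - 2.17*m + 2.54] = -11.25*m^2 - 2.76*m - 2.17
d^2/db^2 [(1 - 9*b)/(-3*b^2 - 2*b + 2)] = 2*(4*(3*b + 1)^2*(9*b - 1) - 3*(27*b + 5)*(3*b^2 + 2*b - 2))/(3*b^2 + 2*b - 2)^3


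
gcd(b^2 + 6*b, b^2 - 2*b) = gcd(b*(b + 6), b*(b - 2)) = b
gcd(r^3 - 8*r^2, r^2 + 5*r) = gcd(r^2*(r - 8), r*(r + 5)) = r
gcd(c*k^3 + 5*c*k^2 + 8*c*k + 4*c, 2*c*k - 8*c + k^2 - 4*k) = 1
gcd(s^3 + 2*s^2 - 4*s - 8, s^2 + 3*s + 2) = s + 2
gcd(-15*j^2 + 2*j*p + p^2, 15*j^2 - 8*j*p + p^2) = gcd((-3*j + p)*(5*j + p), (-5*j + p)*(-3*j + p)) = -3*j + p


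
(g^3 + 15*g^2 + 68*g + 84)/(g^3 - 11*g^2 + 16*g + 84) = (g^2 + 13*g + 42)/(g^2 - 13*g + 42)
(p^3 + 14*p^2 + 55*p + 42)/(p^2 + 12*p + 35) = (p^2 + 7*p + 6)/(p + 5)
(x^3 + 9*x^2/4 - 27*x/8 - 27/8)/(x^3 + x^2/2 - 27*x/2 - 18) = (8*x^2 - 6*x - 9)/(4*(2*x^2 - 5*x - 12))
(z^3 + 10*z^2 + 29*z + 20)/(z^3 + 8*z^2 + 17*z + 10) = (z + 4)/(z + 2)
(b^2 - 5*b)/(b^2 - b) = (b - 5)/(b - 1)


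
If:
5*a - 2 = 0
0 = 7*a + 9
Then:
No Solution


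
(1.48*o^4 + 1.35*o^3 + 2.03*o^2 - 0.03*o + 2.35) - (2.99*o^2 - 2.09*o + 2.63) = 1.48*o^4 + 1.35*o^3 - 0.96*o^2 + 2.06*o - 0.28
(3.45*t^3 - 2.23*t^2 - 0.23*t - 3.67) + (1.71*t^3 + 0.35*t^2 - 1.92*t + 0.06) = 5.16*t^3 - 1.88*t^2 - 2.15*t - 3.61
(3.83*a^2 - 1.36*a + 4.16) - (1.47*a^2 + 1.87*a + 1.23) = 2.36*a^2 - 3.23*a + 2.93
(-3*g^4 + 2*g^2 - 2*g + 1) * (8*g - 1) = -24*g^5 + 3*g^4 + 16*g^3 - 18*g^2 + 10*g - 1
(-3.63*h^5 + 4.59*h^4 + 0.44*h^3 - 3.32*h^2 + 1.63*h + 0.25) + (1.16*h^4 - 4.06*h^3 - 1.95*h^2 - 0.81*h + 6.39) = -3.63*h^5 + 5.75*h^4 - 3.62*h^3 - 5.27*h^2 + 0.82*h + 6.64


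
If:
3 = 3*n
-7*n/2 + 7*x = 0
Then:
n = 1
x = 1/2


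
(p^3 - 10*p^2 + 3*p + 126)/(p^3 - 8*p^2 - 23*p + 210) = (p + 3)/(p + 5)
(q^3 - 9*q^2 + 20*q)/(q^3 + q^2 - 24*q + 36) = q*(q^2 - 9*q + 20)/(q^3 + q^2 - 24*q + 36)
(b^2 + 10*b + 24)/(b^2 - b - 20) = (b + 6)/(b - 5)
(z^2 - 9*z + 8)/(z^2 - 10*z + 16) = (z - 1)/(z - 2)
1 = 1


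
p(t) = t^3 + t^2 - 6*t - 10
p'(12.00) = 450.00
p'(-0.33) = -6.33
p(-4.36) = -47.71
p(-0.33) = -7.95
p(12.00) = 1790.00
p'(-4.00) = 34.00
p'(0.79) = -2.55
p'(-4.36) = 42.31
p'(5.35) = 90.57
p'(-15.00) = 639.00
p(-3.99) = -33.66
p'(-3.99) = 33.78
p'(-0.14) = -6.22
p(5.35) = 139.65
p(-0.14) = -9.14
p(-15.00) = -3070.00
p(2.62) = -0.87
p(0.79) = -13.62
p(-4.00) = -34.00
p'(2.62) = 19.83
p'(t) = 3*t^2 + 2*t - 6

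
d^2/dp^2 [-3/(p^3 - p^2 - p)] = 6*(-6*p^4 + 8*p^3 - 3*p - 1)/(p^3*(p^6 - 3*p^5 + 5*p^3 - 3*p - 1))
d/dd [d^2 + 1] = 2*d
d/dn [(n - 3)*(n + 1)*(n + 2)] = 3*n^2 - 7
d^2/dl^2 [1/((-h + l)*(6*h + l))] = 2*(-(h - l)^2 + (h - l)*(6*h + l) - (6*h + l)^2)/((h - l)^3*(6*h + l)^3)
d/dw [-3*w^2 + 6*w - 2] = 6 - 6*w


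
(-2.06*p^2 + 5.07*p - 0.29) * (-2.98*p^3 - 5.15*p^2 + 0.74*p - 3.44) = 6.1388*p^5 - 4.4996*p^4 - 26.7707*p^3 + 12.3317*p^2 - 17.6554*p + 0.9976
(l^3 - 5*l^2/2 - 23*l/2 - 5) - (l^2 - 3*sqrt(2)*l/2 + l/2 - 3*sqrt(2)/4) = l^3 - 7*l^2/2 - 12*l + 3*sqrt(2)*l/2 - 5 + 3*sqrt(2)/4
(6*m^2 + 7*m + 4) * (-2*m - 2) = -12*m^3 - 26*m^2 - 22*m - 8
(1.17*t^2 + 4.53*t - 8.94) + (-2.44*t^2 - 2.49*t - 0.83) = -1.27*t^2 + 2.04*t - 9.77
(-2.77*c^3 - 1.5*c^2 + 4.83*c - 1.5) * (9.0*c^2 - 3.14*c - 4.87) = -24.93*c^5 - 4.8022*c^4 + 61.6699*c^3 - 21.3612*c^2 - 18.8121*c + 7.305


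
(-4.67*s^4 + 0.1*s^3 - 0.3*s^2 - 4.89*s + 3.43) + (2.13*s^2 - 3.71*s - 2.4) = -4.67*s^4 + 0.1*s^3 + 1.83*s^2 - 8.6*s + 1.03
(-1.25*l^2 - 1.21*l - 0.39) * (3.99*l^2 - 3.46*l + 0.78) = -4.9875*l^4 - 0.5029*l^3 + 1.6555*l^2 + 0.4056*l - 0.3042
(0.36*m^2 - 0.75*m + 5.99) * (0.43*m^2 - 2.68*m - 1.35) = 0.1548*m^4 - 1.2873*m^3 + 4.0997*m^2 - 15.0407*m - 8.0865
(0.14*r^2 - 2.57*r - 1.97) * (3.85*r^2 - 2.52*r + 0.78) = 0.539*r^4 - 10.2473*r^3 - 0.9989*r^2 + 2.9598*r - 1.5366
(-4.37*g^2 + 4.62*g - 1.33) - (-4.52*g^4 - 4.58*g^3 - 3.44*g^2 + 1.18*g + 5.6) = 4.52*g^4 + 4.58*g^3 - 0.93*g^2 + 3.44*g - 6.93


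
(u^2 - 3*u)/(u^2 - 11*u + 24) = u/(u - 8)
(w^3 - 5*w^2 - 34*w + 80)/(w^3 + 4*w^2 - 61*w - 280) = (w - 2)/(w + 7)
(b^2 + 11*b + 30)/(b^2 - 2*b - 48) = (b + 5)/(b - 8)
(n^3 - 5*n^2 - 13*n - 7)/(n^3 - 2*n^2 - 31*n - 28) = (n + 1)/(n + 4)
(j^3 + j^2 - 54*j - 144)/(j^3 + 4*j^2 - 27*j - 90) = (j - 8)/(j - 5)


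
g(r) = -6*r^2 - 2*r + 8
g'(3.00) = -38.00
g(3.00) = -52.00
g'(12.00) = -146.00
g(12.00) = -880.00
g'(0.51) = -8.12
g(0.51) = 5.42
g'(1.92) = -25.04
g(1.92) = -17.96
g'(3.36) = -42.32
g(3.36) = -66.46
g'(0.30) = -5.60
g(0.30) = 6.86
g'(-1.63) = 17.56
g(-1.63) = -4.68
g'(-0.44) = 3.28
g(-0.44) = 7.72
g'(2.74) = -34.88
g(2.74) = -42.53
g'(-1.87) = 20.44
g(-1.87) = -9.24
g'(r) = -12*r - 2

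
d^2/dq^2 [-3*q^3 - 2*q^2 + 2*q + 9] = -18*q - 4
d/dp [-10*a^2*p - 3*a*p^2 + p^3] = -10*a^2 - 6*a*p + 3*p^2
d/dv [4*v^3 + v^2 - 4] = 2*v*(6*v + 1)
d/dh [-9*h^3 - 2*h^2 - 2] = h*(-27*h - 4)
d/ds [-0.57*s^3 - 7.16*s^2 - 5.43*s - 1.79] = -1.71*s^2 - 14.32*s - 5.43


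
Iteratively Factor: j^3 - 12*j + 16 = (j - 2)*(j^2 + 2*j - 8) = (j - 2)^2*(j + 4)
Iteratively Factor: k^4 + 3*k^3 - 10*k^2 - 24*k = (k + 4)*(k^3 - k^2 - 6*k) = k*(k + 4)*(k^2 - k - 6) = k*(k + 2)*(k + 4)*(k - 3)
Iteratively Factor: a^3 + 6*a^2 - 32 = (a + 4)*(a^2 + 2*a - 8) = (a + 4)^2*(a - 2)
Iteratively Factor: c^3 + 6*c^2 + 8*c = (c + 4)*(c^2 + 2*c) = (c + 2)*(c + 4)*(c)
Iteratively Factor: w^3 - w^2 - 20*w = (w + 4)*(w^2 - 5*w) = w*(w + 4)*(w - 5)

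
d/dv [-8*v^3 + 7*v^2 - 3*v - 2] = -24*v^2 + 14*v - 3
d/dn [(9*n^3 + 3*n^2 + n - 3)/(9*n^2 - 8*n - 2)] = (81*n^4 - 144*n^3 - 87*n^2 + 42*n - 26)/(81*n^4 - 144*n^3 + 28*n^2 + 32*n + 4)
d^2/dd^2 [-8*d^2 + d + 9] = -16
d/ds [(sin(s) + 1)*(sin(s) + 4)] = (2*sin(s) + 5)*cos(s)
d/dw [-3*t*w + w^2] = -3*t + 2*w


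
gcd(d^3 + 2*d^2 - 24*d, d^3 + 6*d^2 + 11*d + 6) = 1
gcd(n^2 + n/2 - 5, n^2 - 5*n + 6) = n - 2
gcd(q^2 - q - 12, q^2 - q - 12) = q^2 - q - 12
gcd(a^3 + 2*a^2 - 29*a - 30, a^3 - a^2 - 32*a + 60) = a^2 + a - 30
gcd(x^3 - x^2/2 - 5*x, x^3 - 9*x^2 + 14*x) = x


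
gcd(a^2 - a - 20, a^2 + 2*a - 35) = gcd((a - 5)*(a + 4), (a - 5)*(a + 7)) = a - 5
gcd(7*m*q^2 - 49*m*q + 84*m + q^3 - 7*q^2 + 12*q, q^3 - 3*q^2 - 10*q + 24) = q - 4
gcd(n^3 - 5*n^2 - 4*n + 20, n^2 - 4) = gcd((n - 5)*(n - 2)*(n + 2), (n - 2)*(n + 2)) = n^2 - 4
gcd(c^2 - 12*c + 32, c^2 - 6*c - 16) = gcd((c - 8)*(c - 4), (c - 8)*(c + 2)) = c - 8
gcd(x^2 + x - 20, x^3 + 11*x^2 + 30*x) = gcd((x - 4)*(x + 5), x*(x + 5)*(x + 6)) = x + 5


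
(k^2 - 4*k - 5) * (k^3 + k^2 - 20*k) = k^5 - 3*k^4 - 29*k^3 + 75*k^2 + 100*k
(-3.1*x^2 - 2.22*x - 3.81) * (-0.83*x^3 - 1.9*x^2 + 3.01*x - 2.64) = 2.573*x^5 + 7.7326*x^4 - 1.9507*x^3 + 8.7408*x^2 - 5.6073*x + 10.0584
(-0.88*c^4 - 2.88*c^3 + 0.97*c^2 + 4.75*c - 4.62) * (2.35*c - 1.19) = -2.068*c^5 - 5.7208*c^4 + 5.7067*c^3 + 10.0082*c^2 - 16.5095*c + 5.4978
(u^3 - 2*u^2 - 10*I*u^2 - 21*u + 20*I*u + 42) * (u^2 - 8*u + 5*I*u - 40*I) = u^5 - 10*u^4 - 5*I*u^4 + 45*u^3 + 50*I*u^3 - 290*u^2 - 185*I*u^2 + 464*u + 1050*I*u - 1680*I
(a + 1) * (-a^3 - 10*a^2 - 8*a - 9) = -a^4 - 11*a^3 - 18*a^2 - 17*a - 9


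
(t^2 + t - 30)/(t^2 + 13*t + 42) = (t - 5)/(t + 7)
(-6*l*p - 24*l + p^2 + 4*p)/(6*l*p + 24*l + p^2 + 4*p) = (-6*l + p)/(6*l + p)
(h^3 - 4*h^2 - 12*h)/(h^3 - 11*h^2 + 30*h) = (h + 2)/(h - 5)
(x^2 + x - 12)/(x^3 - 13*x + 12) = 1/(x - 1)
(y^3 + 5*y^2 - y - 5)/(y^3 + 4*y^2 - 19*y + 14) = (y^2 + 6*y + 5)/(y^2 + 5*y - 14)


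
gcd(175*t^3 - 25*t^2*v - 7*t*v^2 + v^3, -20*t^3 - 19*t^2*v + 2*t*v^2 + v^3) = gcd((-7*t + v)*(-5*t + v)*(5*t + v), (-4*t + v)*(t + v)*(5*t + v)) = 5*t + v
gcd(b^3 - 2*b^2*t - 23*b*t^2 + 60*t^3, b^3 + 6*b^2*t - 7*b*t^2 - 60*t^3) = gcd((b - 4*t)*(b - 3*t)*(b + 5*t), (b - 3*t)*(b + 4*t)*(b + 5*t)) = -b^2 - 2*b*t + 15*t^2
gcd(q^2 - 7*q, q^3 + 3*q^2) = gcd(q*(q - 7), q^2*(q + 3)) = q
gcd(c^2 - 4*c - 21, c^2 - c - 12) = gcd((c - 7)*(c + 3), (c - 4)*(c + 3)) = c + 3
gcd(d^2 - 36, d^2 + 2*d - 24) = d + 6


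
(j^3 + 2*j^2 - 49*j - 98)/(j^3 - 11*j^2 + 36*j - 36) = (j^3 + 2*j^2 - 49*j - 98)/(j^3 - 11*j^2 + 36*j - 36)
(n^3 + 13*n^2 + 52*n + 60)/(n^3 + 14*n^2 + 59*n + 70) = (n + 6)/(n + 7)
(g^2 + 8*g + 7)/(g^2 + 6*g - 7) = (g + 1)/(g - 1)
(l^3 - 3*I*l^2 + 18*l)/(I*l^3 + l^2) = (l^2 - 3*I*l + 18)/(l*(I*l + 1))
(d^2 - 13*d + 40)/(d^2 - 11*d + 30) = (d - 8)/(d - 6)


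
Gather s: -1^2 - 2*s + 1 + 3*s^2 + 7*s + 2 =3*s^2 + 5*s + 2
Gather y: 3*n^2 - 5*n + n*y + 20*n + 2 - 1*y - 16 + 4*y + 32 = 3*n^2 + 15*n + y*(n + 3) + 18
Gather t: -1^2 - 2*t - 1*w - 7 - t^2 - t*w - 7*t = -t^2 + t*(-w - 9) - w - 8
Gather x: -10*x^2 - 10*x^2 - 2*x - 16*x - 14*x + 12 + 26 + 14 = -20*x^2 - 32*x + 52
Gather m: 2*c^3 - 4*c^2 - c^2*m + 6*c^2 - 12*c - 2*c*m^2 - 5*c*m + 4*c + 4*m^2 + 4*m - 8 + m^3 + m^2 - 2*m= 2*c^3 + 2*c^2 - 8*c + m^3 + m^2*(5 - 2*c) + m*(-c^2 - 5*c + 2) - 8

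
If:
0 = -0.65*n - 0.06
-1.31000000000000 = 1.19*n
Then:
No Solution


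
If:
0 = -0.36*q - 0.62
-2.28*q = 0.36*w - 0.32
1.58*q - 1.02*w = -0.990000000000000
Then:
No Solution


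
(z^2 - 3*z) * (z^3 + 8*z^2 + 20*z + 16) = z^5 + 5*z^4 - 4*z^3 - 44*z^2 - 48*z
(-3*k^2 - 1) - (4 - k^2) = -2*k^2 - 5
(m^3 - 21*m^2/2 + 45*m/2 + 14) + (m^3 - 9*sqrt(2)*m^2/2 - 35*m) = 2*m^3 - 21*m^2/2 - 9*sqrt(2)*m^2/2 - 25*m/2 + 14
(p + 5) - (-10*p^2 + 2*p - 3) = 10*p^2 - p + 8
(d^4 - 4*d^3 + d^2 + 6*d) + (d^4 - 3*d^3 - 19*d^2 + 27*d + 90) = 2*d^4 - 7*d^3 - 18*d^2 + 33*d + 90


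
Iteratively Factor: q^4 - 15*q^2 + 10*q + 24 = (q + 1)*(q^3 - q^2 - 14*q + 24) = (q - 3)*(q + 1)*(q^2 + 2*q - 8) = (q - 3)*(q - 2)*(q + 1)*(q + 4)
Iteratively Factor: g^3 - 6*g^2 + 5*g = (g - 5)*(g^2 - g) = (g - 5)*(g - 1)*(g)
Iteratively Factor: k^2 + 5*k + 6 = (k + 2)*(k + 3)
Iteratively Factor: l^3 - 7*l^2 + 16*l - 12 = (l - 2)*(l^2 - 5*l + 6) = (l - 3)*(l - 2)*(l - 2)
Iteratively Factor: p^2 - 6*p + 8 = (p - 4)*(p - 2)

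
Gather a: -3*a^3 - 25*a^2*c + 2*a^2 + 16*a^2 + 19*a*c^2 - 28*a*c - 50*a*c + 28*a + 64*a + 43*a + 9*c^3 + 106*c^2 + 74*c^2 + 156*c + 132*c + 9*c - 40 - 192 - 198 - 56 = -3*a^3 + a^2*(18 - 25*c) + a*(19*c^2 - 78*c + 135) + 9*c^3 + 180*c^2 + 297*c - 486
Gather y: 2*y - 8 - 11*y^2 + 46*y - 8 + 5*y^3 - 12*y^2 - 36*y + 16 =5*y^3 - 23*y^2 + 12*y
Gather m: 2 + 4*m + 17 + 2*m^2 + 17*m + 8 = 2*m^2 + 21*m + 27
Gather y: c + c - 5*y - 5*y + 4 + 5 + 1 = 2*c - 10*y + 10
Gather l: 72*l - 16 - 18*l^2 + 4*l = -18*l^2 + 76*l - 16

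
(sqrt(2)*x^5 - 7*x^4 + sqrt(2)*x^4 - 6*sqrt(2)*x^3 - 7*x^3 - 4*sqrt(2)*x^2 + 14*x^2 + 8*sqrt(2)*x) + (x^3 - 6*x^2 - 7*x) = sqrt(2)*x^5 - 7*x^4 + sqrt(2)*x^4 - 6*sqrt(2)*x^3 - 6*x^3 - 4*sqrt(2)*x^2 + 8*x^2 - 7*x + 8*sqrt(2)*x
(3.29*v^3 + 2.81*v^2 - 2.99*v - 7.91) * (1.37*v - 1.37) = 4.5073*v^4 - 0.6576*v^3 - 7.946*v^2 - 6.7404*v + 10.8367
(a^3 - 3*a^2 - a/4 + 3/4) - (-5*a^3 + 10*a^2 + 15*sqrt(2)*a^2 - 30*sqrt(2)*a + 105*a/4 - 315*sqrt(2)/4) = 6*a^3 - 15*sqrt(2)*a^2 - 13*a^2 - 53*a/2 + 30*sqrt(2)*a + 3/4 + 315*sqrt(2)/4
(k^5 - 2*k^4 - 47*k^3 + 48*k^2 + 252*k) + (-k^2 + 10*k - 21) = k^5 - 2*k^4 - 47*k^3 + 47*k^2 + 262*k - 21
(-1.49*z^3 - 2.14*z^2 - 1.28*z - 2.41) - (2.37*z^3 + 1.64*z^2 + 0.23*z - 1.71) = -3.86*z^3 - 3.78*z^2 - 1.51*z - 0.7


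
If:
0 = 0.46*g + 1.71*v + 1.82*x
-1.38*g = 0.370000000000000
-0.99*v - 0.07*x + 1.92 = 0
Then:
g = -0.27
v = 2.07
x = -1.88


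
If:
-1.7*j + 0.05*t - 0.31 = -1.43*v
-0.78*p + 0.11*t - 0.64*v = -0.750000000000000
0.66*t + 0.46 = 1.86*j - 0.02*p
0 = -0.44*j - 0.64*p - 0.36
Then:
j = -6.35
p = 3.80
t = -18.70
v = -6.68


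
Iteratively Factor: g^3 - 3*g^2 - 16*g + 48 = (g - 4)*(g^2 + g - 12) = (g - 4)*(g - 3)*(g + 4)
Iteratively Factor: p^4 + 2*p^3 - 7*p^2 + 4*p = (p)*(p^3 + 2*p^2 - 7*p + 4) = p*(p - 1)*(p^2 + 3*p - 4) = p*(p - 1)^2*(p + 4)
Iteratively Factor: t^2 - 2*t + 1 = (t - 1)*(t - 1)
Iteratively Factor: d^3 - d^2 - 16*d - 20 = (d - 5)*(d^2 + 4*d + 4) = (d - 5)*(d + 2)*(d + 2)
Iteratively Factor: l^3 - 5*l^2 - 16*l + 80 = (l + 4)*(l^2 - 9*l + 20) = (l - 5)*(l + 4)*(l - 4)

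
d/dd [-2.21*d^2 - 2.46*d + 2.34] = -4.42*d - 2.46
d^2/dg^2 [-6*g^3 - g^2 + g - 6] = -36*g - 2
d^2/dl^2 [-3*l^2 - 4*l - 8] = -6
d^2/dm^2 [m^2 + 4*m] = 2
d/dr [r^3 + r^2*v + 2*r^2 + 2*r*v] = 3*r^2 + 2*r*v + 4*r + 2*v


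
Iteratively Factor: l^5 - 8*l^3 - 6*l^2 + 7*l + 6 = (l - 3)*(l^4 + 3*l^3 + l^2 - 3*l - 2) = (l - 3)*(l - 1)*(l^3 + 4*l^2 + 5*l + 2) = (l - 3)*(l - 1)*(l + 2)*(l^2 + 2*l + 1) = (l - 3)*(l - 1)*(l + 1)*(l + 2)*(l + 1)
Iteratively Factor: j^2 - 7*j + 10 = (j - 5)*(j - 2)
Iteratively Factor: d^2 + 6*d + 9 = (d + 3)*(d + 3)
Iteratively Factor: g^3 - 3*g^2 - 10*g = (g - 5)*(g^2 + 2*g) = (g - 5)*(g + 2)*(g)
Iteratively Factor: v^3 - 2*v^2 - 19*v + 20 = (v + 4)*(v^2 - 6*v + 5) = (v - 1)*(v + 4)*(v - 5)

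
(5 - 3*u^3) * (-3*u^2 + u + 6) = 9*u^5 - 3*u^4 - 18*u^3 - 15*u^2 + 5*u + 30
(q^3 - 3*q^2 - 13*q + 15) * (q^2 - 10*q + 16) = q^5 - 13*q^4 + 33*q^3 + 97*q^2 - 358*q + 240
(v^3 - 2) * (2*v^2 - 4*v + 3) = 2*v^5 - 4*v^4 + 3*v^3 - 4*v^2 + 8*v - 6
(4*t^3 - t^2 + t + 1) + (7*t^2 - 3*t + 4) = 4*t^3 + 6*t^2 - 2*t + 5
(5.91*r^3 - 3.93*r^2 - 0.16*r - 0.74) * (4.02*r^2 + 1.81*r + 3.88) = 23.7582*r^5 - 5.1015*r^4 + 15.1743*r^3 - 18.5128*r^2 - 1.9602*r - 2.8712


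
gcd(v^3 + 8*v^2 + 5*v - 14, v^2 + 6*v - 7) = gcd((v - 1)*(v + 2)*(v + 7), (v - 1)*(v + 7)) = v^2 + 6*v - 7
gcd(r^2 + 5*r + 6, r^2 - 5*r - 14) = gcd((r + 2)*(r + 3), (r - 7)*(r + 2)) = r + 2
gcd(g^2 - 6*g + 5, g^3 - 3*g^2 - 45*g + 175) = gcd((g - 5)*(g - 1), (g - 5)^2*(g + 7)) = g - 5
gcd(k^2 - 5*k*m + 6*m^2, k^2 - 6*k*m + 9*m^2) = k - 3*m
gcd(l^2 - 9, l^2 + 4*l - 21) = l - 3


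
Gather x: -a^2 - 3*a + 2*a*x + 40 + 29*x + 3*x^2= -a^2 - 3*a + 3*x^2 + x*(2*a + 29) + 40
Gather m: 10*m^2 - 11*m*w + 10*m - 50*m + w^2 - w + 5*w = 10*m^2 + m*(-11*w - 40) + w^2 + 4*w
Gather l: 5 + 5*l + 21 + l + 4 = 6*l + 30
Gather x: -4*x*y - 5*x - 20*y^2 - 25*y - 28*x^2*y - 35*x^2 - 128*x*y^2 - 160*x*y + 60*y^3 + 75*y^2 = x^2*(-28*y - 35) + x*(-128*y^2 - 164*y - 5) + 60*y^3 + 55*y^2 - 25*y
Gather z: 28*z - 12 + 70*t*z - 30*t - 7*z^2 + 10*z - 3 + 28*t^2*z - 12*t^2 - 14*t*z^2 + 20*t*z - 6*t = -12*t^2 - 36*t + z^2*(-14*t - 7) + z*(28*t^2 + 90*t + 38) - 15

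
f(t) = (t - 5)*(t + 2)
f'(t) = 2*t - 3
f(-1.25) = -4.69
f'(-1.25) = -5.50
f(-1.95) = -0.35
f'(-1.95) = -6.90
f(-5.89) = 42.36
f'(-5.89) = -14.78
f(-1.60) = -2.64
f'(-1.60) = -6.20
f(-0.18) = -9.43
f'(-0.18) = -3.36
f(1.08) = -12.07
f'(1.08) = -0.84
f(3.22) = -9.29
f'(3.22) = 3.44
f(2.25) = -11.69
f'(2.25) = 1.50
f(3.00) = -10.00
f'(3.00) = 3.00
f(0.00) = -10.00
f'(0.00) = -3.00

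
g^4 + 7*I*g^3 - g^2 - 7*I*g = g*(g - 1)*(g + 1)*(g + 7*I)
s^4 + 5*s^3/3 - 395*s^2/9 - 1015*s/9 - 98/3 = (s - 7)*(s + 1/3)*(s + 7/3)*(s + 6)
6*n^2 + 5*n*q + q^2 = (2*n + q)*(3*n + q)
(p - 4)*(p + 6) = p^2 + 2*p - 24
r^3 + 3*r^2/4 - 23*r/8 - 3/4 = (r - 3/2)*(r + 1/4)*(r + 2)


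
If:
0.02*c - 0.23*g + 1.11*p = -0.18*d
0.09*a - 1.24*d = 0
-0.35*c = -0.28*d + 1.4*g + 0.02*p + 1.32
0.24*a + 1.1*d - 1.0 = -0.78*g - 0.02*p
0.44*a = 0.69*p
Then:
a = 0.55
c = -7.94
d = 0.04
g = 1.05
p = 0.35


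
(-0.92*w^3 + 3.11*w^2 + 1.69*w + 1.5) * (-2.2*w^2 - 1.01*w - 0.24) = 2.024*w^5 - 5.9128*w^4 - 6.6383*w^3 - 5.7533*w^2 - 1.9206*w - 0.36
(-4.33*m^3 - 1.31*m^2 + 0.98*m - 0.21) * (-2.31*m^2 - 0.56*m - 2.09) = 10.0023*m^5 + 5.4509*m^4 + 7.5195*m^3 + 2.6742*m^2 - 1.9306*m + 0.4389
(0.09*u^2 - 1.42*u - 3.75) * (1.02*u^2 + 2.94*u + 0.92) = 0.0918*u^4 - 1.1838*u^3 - 7.917*u^2 - 12.3314*u - 3.45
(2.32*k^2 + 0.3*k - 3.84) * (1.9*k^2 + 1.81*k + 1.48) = 4.408*k^4 + 4.7692*k^3 - 3.3194*k^2 - 6.5064*k - 5.6832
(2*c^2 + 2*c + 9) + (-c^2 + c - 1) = c^2 + 3*c + 8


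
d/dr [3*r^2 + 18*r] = 6*r + 18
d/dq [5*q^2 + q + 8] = 10*q + 1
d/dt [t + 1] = 1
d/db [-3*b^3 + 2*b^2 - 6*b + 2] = -9*b^2 + 4*b - 6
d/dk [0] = 0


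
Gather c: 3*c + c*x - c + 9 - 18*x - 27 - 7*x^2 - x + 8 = c*(x + 2) - 7*x^2 - 19*x - 10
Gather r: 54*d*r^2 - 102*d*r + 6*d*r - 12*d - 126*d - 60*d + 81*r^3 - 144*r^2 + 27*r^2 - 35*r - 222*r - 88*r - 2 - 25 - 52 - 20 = -198*d + 81*r^3 + r^2*(54*d - 117) + r*(-96*d - 345) - 99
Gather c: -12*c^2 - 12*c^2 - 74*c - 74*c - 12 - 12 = -24*c^2 - 148*c - 24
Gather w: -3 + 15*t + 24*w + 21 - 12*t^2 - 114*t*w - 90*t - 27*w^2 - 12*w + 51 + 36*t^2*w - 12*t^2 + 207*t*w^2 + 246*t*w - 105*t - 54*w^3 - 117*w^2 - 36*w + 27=-24*t^2 - 180*t - 54*w^3 + w^2*(207*t - 144) + w*(36*t^2 + 132*t - 24) + 96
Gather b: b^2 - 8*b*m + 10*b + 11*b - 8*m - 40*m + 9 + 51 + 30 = b^2 + b*(21 - 8*m) - 48*m + 90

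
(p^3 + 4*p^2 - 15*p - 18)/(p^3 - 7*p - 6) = (p + 6)/(p + 2)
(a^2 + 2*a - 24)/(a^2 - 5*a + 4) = (a + 6)/(a - 1)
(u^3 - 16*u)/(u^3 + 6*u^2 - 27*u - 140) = u*(u - 4)/(u^2 + 2*u - 35)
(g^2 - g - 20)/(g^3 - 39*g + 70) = (g + 4)/(g^2 + 5*g - 14)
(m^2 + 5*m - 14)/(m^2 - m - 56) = (m - 2)/(m - 8)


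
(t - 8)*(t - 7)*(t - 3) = t^3 - 18*t^2 + 101*t - 168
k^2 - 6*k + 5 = (k - 5)*(k - 1)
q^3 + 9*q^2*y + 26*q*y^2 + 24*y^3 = (q + 2*y)*(q + 3*y)*(q + 4*y)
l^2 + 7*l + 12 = (l + 3)*(l + 4)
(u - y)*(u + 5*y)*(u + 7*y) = u^3 + 11*u^2*y + 23*u*y^2 - 35*y^3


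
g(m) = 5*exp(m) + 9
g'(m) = 5*exp(m)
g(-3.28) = 9.19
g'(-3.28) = 0.19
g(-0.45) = 12.19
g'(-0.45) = 3.19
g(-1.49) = 10.13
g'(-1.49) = 1.13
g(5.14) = 862.58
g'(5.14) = 853.58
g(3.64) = 199.46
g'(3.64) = 190.46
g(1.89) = 42.10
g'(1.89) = 33.10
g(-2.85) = 9.29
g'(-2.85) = 0.29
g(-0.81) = 11.22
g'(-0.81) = 2.22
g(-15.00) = 9.00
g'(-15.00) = 0.00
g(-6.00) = 9.01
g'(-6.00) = 0.01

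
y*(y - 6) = y^2 - 6*y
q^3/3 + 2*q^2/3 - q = q*(q/3 + 1)*(q - 1)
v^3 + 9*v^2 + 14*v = v*(v + 2)*(v + 7)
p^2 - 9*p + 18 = (p - 6)*(p - 3)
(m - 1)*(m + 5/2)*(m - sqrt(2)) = m^3 - sqrt(2)*m^2 + 3*m^2/2 - 5*m/2 - 3*sqrt(2)*m/2 + 5*sqrt(2)/2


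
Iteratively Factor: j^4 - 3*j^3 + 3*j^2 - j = (j - 1)*(j^3 - 2*j^2 + j) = j*(j - 1)*(j^2 - 2*j + 1) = j*(j - 1)^2*(j - 1)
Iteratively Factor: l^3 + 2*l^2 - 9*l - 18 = (l + 2)*(l^2 - 9) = (l - 3)*(l + 2)*(l + 3)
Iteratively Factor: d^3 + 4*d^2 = (d)*(d^2 + 4*d) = d*(d + 4)*(d)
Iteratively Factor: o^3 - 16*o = (o + 4)*(o^2 - 4*o) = o*(o + 4)*(o - 4)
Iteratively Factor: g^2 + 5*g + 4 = (g + 4)*(g + 1)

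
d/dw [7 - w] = -1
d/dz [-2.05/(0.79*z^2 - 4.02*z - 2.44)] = (3.239*z - 8.241)/(-0.79*z^2 + 4.02*z + 2.44)^2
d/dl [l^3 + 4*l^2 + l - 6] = 3*l^2 + 8*l + 1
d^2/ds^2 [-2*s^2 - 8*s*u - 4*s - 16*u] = -4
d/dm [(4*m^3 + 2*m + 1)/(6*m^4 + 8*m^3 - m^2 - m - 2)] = (-24*m^6 - 40*m^4 - 64*m^3 - 46*m^2 + 2*m - 3)/(36*m^8 + 96*m^7 + 52*m^6 - 28*m^5 - 39*m^4 - 30*m^3 + 5*m^2 + 4*m + 4)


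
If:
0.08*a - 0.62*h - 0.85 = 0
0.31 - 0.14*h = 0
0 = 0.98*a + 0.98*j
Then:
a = 27.79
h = 2.21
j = -27.79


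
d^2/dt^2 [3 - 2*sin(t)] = 2*sin(t)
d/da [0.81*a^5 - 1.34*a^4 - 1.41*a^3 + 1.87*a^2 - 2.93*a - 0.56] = 4.05*a^4 - 5.36*a^3 - 4.23*a^2 + 3.74*a - 2.93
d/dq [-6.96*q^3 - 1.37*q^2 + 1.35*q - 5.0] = -20.88*q^2 - 2.74*q + 1.35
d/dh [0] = 0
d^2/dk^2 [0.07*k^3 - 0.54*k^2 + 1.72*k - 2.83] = 0.42*k - 1.08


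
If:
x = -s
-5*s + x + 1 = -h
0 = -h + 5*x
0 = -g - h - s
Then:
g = 4/11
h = -5/11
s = 1/11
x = -1/11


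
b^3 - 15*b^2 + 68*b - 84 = (b - 7)*(b - 6)*(b - 2)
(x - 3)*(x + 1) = x^2 - 2*x - 3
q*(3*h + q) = 3*h*q + q^2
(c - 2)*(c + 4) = c^2 + 2*c - 8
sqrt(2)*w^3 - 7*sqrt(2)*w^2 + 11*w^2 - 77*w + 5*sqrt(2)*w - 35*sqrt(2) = (w - 7)*(w + 5*sqrt(2))*(sqrt(2)*w + 1)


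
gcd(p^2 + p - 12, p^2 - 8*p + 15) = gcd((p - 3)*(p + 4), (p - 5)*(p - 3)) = p - 3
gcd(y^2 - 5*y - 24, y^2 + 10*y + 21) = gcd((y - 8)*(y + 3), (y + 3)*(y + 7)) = y + 3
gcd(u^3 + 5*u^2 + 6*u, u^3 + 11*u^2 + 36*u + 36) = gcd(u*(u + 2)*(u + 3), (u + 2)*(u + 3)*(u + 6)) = u^2 + 5*u + 6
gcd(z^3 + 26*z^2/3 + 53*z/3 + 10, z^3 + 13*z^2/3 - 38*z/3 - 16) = z^2 + 7*z + 6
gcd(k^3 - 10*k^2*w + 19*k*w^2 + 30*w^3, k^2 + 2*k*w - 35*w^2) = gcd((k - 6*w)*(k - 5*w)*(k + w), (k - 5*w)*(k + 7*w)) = -k + 5*w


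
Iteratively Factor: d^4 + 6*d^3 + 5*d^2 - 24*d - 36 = (d + 3)*(d^3 + 3*d^2 - 4*d - 12) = (d - 2)*(d + 3)*(d^2 + 5*d + 6) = (d - 2)*(d + 3)^2*(d + 2)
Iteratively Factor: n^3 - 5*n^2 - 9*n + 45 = (n - 3)*(n^2 - 2*n - 15) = (n - 5)*(n - 3)*(n + 3)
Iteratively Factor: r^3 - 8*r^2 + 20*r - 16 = (r - 2)*(r^2 - 6*r + 8) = (r - 4)*(r - 2)*(r - 2)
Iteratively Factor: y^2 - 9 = (y - 3)*(y + 3)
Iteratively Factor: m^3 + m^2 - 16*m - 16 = (m + 4)*(m^2 - 3*m - 4) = (m - 4)*(m + 4)*(m + 1)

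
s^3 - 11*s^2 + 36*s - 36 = (s - 6)*(s - 3)*(s - 2)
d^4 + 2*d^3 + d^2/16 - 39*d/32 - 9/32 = (d - 3/4)*(d + 1/4)*(d + 1)*(d + 3/2)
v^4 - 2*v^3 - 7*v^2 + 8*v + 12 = (v - 3)*(v - 2)*(v + 1)*(v + 2)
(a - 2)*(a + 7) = a^2 + 5*a - 14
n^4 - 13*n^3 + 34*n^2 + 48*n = n*(n - 8)*(n - 6)*(n + 1)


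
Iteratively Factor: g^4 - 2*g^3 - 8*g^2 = (g)*(g^3 - 2*g^2 - 8*g) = g*(g - 4)*(g^2 + 2*g) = g*(g - 4)*(g + 2)*(g)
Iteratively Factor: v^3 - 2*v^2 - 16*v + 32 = (v - 2)*(v^2 - 16) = (v - 2)*(v + 4)*(v - 4)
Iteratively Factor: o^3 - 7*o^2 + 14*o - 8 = (o - 2)*(o^2 - 5*o + 4) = (o - 4)*(o - 2)*(o - 1)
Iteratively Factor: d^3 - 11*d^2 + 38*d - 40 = (d - 4)*(d^2 - 7*d + 10) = (d - 5)*(d - 4)*(d - 2)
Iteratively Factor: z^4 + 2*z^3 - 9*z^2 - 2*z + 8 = (z - 1)*(z^3 + 3*z^2 - 6*z - 8) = (z - 1)*(z + 1)*(z^2 + 2*z - 8) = (z - 2)*(z - 1)*(z + 1)*(z + 4)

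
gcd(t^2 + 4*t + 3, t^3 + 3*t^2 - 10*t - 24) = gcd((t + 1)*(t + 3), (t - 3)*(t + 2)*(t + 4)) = 1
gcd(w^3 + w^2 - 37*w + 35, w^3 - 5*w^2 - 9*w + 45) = w - 5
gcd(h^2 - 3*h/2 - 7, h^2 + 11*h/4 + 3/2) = h + 2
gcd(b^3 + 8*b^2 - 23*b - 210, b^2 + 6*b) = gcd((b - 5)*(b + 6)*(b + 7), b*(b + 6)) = b + 6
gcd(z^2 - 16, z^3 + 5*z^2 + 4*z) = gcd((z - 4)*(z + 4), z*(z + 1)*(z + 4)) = z + 4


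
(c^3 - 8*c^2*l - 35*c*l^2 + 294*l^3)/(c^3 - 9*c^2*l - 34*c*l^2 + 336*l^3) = (c - 7*l)/(c - 8*l)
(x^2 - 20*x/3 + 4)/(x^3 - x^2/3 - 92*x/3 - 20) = (3*x - 2)/(3*x^2 + 17*x + 10)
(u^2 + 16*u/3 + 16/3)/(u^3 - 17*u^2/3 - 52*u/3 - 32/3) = (u + 4)/(u^2 - 7*u - 8)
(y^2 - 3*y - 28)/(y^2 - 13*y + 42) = (y + 4)/(y - 6)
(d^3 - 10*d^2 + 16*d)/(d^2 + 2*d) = (d^2 - 10*d + 16)/(d + 2)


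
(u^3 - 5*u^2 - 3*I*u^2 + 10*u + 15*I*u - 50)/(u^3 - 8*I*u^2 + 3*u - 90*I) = (u^2 + u*(-5 + 2*I) - 10*I)/(u^2 - 3*I*u + 18)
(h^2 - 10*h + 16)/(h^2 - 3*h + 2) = (h - 8)/(h - 1)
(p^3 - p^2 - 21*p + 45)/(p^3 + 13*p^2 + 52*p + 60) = (p^2 - 6*p + 9)/(p^2 + 8*p + 12)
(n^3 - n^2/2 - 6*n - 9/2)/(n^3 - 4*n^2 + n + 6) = (n + 3/2)/(n - 2)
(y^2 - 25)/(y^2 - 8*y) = (y^2 - 25)/(y*(y - 8))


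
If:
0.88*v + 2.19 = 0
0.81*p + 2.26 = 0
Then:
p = -2.79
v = -2.49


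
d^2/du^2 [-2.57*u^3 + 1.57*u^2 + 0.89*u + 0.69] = 3.14 - 15.42*u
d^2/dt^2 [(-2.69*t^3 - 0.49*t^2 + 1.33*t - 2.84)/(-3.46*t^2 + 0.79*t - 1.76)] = (5.6843418860808e-14*t^5 - 1.06581410364015e-14*t^4 - 58.570114*t^3 + 163.651584*t^2 + 52.013136*t - 31.706856)/(41.421736*t^6 - 28.372692*t^5 + 69.688206*t^4 - 29.357743*t^3 + 35.448336*t^2 - 7.341312*t + 5.451776)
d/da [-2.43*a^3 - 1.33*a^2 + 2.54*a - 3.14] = -7.29*a^2 - 2.66*a + 2.54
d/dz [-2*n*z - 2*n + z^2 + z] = -2*n + 2*z + 1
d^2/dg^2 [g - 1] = 0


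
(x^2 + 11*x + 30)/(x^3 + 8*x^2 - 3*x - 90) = 1/(x - 3)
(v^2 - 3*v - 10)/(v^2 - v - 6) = (v - 5)/(v - 3)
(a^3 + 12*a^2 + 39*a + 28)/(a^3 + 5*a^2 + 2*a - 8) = (a^2 + 8*a + 7)/(a^2 + a - 2)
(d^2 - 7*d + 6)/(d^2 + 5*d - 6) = (d - 6)/(d + 6)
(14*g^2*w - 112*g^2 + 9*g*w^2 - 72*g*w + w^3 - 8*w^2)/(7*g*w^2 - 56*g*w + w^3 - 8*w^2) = (2*g + w)/w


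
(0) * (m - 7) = 0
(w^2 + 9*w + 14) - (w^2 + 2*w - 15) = 7*w + 29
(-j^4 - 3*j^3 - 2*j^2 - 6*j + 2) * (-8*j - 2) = 8*j^5 + 26*j^4 + 22*j^3 + 52*j^2 - 4*j - 4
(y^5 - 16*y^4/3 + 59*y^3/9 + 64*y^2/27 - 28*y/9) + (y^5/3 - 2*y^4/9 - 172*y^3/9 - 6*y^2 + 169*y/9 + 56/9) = 4*y^5/3 - 50*y^4/9 - 113*y^3/9 - 98*y^2/27 + 47*y/3 + 56/9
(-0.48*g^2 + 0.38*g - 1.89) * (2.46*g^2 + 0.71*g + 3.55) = -1.1808*g^4 + 0.594*g^3 - 6.0836*g^2 + 0.00710000000000011*g - 6.7095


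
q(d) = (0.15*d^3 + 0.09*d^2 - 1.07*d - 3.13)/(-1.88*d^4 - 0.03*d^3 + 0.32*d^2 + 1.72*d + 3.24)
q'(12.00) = 0.00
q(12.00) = -0.01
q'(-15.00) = 0.00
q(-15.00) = 0.00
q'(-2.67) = 0.02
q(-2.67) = 0.03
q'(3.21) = -0.03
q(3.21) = 0.00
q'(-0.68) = 2.07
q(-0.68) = -1.32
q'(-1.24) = 4.01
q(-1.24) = 0.70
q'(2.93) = -0.05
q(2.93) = 0.01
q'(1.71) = -1.73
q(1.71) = 0.43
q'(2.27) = -0.21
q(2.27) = 0.08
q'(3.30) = -0.02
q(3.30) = 0.00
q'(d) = (0.45*d^2 + 0.18*d - 1.07)/(-1.88*d^4 - 0.03*d^3 + 0.32*d^2 + 1.72*d + 3.24) + (0.15*d^3 + 0.09*d^2 - 1.07*d - 3.13)*(7.52*d^3 + 0.09*d^2 - 0.64*d - 1.72)/(-1.88*d^4 - 0.03*d^3 + 0.32*d^2 + 1.72*d + 3.24)^2 = (0.282*d^6 + 0.3384*d^5 - 5.9841*d^4 - 23.0858*d^3 + 1.6735*d^2 + 2.5864*d + 1.9168)/(3.5344*d^8 + 0.1128*d^7 - 1.2023*d^6 - 6.4864*d^5 - 12.1832*d^4 + 0.9064*d^3 + 5.032*d^2 + 11.1456*d + 10.4976)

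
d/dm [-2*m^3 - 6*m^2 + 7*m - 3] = -6*m^2 - 12*m + 7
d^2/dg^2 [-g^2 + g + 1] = -2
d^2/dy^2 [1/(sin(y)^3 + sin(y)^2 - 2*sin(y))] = (-9*sin(y)^2 - 20*sin(y) - 8 + 14/sin(y) + 4/sin(y)^2 - 8/sin(y)^3)/((sin(y) - 1)^2*(sin(y) + 2)^3)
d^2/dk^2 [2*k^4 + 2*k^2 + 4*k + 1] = 24*k^2 + 4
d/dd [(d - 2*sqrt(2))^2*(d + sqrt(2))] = 3*d*(d - 2*sqrt(2))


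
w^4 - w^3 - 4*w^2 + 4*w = w*(w - 2)*(w - 1)*(w + 2)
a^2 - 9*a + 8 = (a - 8)*(a - 1)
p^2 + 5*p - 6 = (p - 1)*(p + 6)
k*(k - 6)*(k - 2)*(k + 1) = k^4 - 7*k^3 + 4*k^2 + 12*k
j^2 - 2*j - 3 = (j - 3)*(j + 1)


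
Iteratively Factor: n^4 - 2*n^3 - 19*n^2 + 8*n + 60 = (n - 5)*(n^3 + 3*n^2 - 4*n - 12) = (n - 5)*(n + 2)*(n^2 + n - 6) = (n - 5)*(n + 2)*(n + 3)*(n - 2)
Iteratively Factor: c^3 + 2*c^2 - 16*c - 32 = (c + 4)*(c^2 - 2*c - 8) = (c + 2)*(c + 4)*(c - 4)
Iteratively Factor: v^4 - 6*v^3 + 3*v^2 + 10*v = (v + 1)*(v^3 - 7*v^2 + 10*v) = (v - 5)*(v + 1)*(v^2 - 2*v) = (v - 5)*(v - 2)*(v + 1)*(v)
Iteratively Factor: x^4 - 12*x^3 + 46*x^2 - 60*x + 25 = (x - 1)*(x^3 - 11*x^2 + 35*x - 25) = (x - 5)*(x - 1)*(x^2 - 6*x + 5) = (x - 5)*(x - 1)^2*(x - 5)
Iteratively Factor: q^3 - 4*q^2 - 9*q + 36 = (q - 3)*(q^2 - q - 12) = (q - 4)*(q - 3)*(q + 3)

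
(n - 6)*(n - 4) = n^2 - 10*n + 24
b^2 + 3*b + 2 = (b + 1)*(b + 2)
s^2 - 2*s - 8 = (s - 4)*(s + 2)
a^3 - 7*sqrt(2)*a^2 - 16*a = a*(a - 8*sqrt(2))*(a + sqrt(2))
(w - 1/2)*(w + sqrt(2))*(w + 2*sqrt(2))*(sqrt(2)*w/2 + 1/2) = sqrt(2)*w^4/2 - sqrt(2)*w^3/4 + 7*w^3/2 - 7*w^2/4 + 7*sqrt(2)*w^2/2 - 7*sqrt(2)*w/4 + 2*w - 1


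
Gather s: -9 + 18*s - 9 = 18*s - 18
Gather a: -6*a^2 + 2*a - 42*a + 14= -6*a^2 - 40*a + 14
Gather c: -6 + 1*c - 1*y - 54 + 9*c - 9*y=10*c - 10*y - 60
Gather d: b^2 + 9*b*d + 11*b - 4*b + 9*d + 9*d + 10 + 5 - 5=b^2 + 7*b + d*(9*b + 18) + 10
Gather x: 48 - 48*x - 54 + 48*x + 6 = 0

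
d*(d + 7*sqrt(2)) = d^2 + 7*sqrt(2)*d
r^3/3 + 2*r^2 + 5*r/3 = r*(r/3 + 1/3)*(r + 5)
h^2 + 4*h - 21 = (h - 3)*(h + 7)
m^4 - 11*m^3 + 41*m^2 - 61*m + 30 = (m - 5)*(m - 3)*(m - 2)*(m - 1)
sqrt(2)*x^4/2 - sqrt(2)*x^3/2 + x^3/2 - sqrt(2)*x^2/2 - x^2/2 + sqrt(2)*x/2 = x*(x - 1)*(x - sqrt(2)/2)*(sqrt(2)*x/2 + 1)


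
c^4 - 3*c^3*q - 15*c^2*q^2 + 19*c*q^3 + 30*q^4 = (c - 5*q)*(c - 2*q)*(c + q)*(c + 3*q)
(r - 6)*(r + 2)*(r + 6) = r^3 + 2*r^2 - 36*r - 72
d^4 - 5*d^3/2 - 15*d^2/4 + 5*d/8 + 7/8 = (d - 7/2)*(d - 1/2)*(d + 1/2)*(d + 1)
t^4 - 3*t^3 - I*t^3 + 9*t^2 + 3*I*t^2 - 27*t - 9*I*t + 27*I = (t - 3)*(t - 3*I)*(t - I)*(t + 3*I)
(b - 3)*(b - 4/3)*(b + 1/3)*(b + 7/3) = b^4 - 5*b^3/3 - 61*b^2/9 + 197*b/27 + 28/9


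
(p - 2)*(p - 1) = p^2 - 3*p + 2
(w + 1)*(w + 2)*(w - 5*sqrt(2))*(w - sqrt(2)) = w^4 - 6*sqrt(2)*w^3 + 3*w^3 - 18*sqrt(2)*w^2 + 12*w^2 - 12*sqrt(2)*w + 30*w + 20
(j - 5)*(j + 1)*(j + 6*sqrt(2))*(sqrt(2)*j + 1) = sqrt(2)*j^4 - 4*sqrt(2)*j^3 + 13*j^3 - 52*j^2 + sqrt(2)*j^2 - 65*j - 24*sqrt(2)*j - 30*sqrt(2)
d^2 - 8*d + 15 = (d - 5)*(d - 3)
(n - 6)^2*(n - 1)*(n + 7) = n^4 - 6*n^3 - 43*n^2 + 300*n - 252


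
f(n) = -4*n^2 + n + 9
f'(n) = 1 - 8*n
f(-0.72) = 6.21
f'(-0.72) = 6.76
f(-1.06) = 3.45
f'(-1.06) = 9.48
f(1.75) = -1.50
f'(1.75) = -13.00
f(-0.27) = 8.44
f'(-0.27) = 3.16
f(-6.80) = -182.76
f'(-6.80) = 55.40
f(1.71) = -0.99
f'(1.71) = -12.68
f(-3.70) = -49.46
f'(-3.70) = 30.60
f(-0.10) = 8.86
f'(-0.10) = 1.80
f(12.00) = -555.00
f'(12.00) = -95.00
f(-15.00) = -906.00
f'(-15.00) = 121.00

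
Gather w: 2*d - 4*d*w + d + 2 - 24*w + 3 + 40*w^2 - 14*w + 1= 3*d + 40*w^2 + w*(-4*d - 38) + 6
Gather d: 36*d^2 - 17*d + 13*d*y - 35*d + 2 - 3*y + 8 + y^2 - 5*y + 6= 36*d^2 + d*(13*y - 52) + y^2 - 8*y + 16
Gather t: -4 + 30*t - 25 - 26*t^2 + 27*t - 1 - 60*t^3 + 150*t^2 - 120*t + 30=-60*t^3 + 124*t^2 - 63*t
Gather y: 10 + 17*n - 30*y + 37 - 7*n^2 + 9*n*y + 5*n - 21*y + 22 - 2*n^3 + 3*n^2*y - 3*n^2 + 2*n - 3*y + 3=-2*n^3 - 10*n^2 + 24*n + y*(3*n^2 + 9*n - 54) + 72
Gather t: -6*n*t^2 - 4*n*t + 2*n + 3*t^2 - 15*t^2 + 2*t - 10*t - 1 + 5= 2*n + t^2*(-6*n - 12) + t*(-4*n - 8) + 4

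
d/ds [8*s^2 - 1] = 16*s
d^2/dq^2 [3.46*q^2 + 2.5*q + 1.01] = 6.92000000000000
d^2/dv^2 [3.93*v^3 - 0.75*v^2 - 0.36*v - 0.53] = 23.58*v - 1.5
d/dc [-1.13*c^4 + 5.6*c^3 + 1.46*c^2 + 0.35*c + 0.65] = -4.52*c^3 + 16.8*c^2 + 2.92*c + 0.35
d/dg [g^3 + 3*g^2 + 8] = 3*g*(g + 2)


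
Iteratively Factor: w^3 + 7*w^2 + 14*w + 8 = (w + 2)*(w^2 + 5*w + 4) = (w + 2)*(w + 4)*(w + 1)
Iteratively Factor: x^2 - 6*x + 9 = (x - 3)*(x - 3)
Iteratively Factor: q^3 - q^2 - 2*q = (q)*(q^2 - q - 2) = q*(q + 1)*(q - 2)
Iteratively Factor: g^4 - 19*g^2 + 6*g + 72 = (g + 2)*(g^3 - 2*g^2 - 15*g + 36) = (g + 2)*(g + 4)*(g^2 - 6*g + 9) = (g - 3)*(g + 2)*(g + 4)*(g - 3)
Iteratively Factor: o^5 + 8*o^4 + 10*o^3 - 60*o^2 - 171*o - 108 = (o + 3)*(o^4 + 5*o^3 - 5*o^2 - 45*o - 36) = (o - 3)*(o + 3)*(o^3 + 8*o^2 + 19*o + 12) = (o - 3)*(o + 3)^2*(o^2 + 5*o + 4) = (o - 3)*(o + 3)^2*(o + 4)*(o + 1)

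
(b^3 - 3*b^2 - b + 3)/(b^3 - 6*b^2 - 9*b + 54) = (b^2 - 1)/(b^2 - 3*b - 18)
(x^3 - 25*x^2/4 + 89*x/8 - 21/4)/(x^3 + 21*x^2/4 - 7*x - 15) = (8*x^2 - 34*x + 21)/(2*(4*x^2 + 29*x + 30))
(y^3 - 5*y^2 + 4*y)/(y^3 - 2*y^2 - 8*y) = (y - 1)/(y + 2)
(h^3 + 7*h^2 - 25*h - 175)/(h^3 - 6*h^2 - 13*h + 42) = (h^3 + 7*h^2 - 25*h - 175)/(h^3 - 6*h^2 - 13*h + 42)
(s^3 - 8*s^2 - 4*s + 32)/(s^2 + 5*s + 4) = (s^3 - 8*s^2 - 4*s + 32)/(s^2 + 5*s + 4)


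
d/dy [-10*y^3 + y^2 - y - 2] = -30*y^2 + 2*y - 1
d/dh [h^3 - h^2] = h*(3*h - 2)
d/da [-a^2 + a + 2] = 1 - 2*a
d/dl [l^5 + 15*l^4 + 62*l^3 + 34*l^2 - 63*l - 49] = 5*l^4 + 60*l^3 + 186*l^2 + 68*l - 63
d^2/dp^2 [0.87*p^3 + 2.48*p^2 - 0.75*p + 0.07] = 5.22*p + 4.96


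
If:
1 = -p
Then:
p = -1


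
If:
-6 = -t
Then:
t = 6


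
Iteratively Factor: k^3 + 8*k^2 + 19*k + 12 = (k + 4)*(k^2 + 4*k + 3) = (k + 1)*(k + 4)*(k + 3)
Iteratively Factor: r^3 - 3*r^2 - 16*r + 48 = (r - 3)*(r^2 - 16) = (r - 4)*(r - 3)*(r + 4)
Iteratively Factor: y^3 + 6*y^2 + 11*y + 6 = (y + 3)*(y^2 + 3*y + 2) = (y + 1)*(y + 3)*(y + 2)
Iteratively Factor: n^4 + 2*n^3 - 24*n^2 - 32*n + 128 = (n - 4)*(n^3 + 6*n^2 - 32) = (n - 4)*(n + 4)*(n^2 + 2*n - 8) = (n - 4)*(n + 4)^2*(n - 2)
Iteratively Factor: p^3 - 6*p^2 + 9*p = (p - 3)*(p^2 - 3*p) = (p - 3)^2*(p)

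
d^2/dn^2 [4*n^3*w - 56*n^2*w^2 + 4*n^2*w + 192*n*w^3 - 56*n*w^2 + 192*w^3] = 8*w*(3*n - 14*w + 1)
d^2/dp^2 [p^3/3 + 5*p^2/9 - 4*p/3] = 2*p + 10/9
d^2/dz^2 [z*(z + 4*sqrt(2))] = 2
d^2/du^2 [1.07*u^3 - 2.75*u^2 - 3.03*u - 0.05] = 6.42*u - 5.5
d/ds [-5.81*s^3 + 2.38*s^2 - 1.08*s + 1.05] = -17.43*s^2 + 4.76*s - 1.08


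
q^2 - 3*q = q*(q - 3)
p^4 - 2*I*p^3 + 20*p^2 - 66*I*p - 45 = (p - 3*I)^2*(p - I)*(p + 5*I)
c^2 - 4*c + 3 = (c - 3)*(c - 1)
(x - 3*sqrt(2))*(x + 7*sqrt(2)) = x^2 + 4*sqrt(2)*x - 42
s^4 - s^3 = s^3*(s - 1)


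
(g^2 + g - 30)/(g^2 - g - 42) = (g - 5)/(g - 7)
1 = 1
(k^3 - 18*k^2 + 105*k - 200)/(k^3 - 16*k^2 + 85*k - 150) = (k - 8)/(k - 6)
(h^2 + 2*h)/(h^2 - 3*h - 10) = h/(h - 5)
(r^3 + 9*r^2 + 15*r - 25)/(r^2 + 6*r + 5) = (r^2 + 4*r - 5)/(r + 1)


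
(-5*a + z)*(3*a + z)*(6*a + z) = -90*a^3 - 27*a^2*z + 4*a*z^2 + z^3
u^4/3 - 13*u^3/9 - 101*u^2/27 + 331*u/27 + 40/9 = (u/3 + 1)*(u - 5)*(u - 8/3)*(u + 1/3)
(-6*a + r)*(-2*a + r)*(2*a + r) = 24*a^3 - 4*a^2*r - 6*a*r^2 + r^3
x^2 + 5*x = x*(x + 5)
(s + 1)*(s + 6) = s^2 + 7*s + 6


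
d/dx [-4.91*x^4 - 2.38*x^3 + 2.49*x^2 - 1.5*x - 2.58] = -19.64*x^3 - 7.14*x^2 + 4.98*x - 1.5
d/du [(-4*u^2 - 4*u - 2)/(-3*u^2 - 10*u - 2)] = 4*(7*u^2 + u - 3)/(9*u^4 + 60*u^3 + 112*u^2 + 40*u + 4)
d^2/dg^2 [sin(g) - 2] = -sin(g)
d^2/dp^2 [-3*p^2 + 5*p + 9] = -6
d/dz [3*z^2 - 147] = 6*z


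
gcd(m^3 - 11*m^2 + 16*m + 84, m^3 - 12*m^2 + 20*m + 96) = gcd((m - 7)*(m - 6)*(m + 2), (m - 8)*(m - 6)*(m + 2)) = m^2 - 4*m - 12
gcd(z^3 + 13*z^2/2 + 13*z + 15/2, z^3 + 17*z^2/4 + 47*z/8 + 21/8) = z + 1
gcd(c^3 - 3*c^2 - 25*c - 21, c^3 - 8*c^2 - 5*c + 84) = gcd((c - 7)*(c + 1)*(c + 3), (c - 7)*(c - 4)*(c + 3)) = c^2 - 4*c - 21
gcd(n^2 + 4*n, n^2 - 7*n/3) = n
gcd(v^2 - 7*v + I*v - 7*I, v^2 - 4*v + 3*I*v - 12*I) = 1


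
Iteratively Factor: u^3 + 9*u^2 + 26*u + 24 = (u + 4)*(u^2 + 5*u + 6) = (u + 2)*(u + 4)*(u + 3)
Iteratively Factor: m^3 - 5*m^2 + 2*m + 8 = (m - 4)*(m^2 - m - 2) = (m - 4)*(m - 2)*(m + 1)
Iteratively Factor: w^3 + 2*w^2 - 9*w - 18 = (w - 3)*(w^2 + 5*w + 6) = (w - 3)*(w + 3)*(w + 2)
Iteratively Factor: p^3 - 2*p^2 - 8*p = (p + 2)*(p^2 - 4*p) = p*(p + 2)*(p - 4)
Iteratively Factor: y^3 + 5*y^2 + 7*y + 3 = (y + 1)*(y^2 + 4*y + 3) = (y + 1)*(y + 3)*(y + 1)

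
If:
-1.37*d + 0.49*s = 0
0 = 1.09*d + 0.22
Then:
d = -0.20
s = -0.56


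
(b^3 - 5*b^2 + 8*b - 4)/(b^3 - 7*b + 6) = (b - 2)/(b + 3)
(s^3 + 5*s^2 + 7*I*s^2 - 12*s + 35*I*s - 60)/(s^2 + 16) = (s^2 + s*(5 + 3*I) + 15*I)/(s - 4*I)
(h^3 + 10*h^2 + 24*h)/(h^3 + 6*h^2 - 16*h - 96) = h/(h - 4)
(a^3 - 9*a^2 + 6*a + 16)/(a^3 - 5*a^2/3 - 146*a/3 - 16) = 3*(a^2 - a - 2)/(3*a^2 + 19*a + 6)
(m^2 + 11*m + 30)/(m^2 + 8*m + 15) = (m + 6)/(m + 3)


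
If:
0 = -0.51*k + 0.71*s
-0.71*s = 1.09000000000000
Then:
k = -2.14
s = -1.54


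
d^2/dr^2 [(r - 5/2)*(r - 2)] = 2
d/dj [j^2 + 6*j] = 2*j + 6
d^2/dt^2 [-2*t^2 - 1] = -4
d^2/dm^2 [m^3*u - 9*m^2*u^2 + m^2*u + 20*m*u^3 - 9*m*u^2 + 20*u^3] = 2*u*(3*m - 9*u + 1)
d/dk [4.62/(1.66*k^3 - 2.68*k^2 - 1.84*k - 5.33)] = (-23.0076*k^2 + 24.7632*k + 8.5008)/(-1.66*k^3 + 2.68*k^2 + 1.84*k + 5.33)^2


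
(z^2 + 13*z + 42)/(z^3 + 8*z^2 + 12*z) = (z + 7)/(z*(z + 2))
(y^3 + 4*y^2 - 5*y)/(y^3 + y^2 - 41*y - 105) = y*(y - 1)/(y^2 - 4*y - 21)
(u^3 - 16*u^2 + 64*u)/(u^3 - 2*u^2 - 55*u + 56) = u*(u - 8)/(u^2 + 6*u - 7)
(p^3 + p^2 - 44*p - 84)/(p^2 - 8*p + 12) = (p^3 + p^2 - 44*p - 84)/(p^2 - 8*p + 12)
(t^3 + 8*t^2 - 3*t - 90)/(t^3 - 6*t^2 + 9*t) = (t^2 + 11*t + 30)/(t*(t - 3))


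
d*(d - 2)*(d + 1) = d^3 - d^2 - 2*d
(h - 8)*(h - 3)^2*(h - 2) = h^4 - 16*h^3 + 85*h^2 - 186*h + 144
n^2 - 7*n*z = n*(n - 7*z)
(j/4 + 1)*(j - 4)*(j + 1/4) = j^3/4 + j^2/16 - 4*j - 1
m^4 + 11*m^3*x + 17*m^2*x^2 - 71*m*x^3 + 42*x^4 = (m - x)^2*(m + 6*x)*(m + 7*x)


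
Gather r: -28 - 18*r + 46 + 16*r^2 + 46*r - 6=16*r^2 + 28*r + 12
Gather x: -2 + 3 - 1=0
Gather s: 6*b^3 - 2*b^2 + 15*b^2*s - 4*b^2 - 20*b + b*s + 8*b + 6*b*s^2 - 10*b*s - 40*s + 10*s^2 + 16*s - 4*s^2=6*b^3 - 6*b^2 - 12*b + s^2*(6*b + 6) + s*(15*b^2 - 9*b - 24)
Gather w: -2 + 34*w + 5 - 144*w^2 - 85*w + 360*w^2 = 216*w^2 - 51*w + 3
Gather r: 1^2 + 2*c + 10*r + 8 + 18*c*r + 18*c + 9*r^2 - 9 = 20*c + 9*r^2 + r*(18*c + 10)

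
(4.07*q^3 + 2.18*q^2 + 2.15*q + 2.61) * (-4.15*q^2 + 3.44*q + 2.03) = -16.8905*q^5 + 4.9538*q^4 + 6.8388*q^3 + 0.9899*q^2 + 13.3429*q + 5.2983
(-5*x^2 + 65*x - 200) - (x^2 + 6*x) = -6*x^2 + 59*x - 200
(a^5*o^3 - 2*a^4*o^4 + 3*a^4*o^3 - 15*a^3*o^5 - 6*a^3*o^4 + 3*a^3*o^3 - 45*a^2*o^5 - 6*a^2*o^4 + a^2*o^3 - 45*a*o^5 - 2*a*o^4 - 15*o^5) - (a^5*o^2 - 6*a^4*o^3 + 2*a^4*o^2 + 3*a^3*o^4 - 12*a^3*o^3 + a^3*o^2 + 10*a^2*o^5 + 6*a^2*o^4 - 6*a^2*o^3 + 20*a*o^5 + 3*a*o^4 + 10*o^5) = a^5*o^3 - a^5*o^2 - 2*a^4*o^4 + 9*a^4*o^3 - 2*a^4*o^2 - 15*a^3*o^5 - 9*a^3*o^4 + 15*a^3*o^3 - a^3*o^2 - 55*a^2*o^5 - 12*a^2*o^4 + 7*a^2*o^3 - 65*a*o^5 - 5*a*o^4 - 25*o^5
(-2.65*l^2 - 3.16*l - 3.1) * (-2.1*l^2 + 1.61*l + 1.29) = 5.565*l^4 + 2.3695*l^3 - 1.9961*l^2 - 9.0674*l - 3.999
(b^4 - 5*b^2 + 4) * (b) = b^5 - 5*b^3 + 4*b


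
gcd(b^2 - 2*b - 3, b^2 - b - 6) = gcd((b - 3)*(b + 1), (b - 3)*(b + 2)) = b - 3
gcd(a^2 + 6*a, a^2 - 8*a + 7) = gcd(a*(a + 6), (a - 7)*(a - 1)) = 1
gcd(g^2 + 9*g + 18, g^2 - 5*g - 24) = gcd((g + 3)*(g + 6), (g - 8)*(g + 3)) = g + 3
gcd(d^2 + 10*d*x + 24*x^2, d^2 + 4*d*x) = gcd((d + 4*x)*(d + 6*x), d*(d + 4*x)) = d + 4*x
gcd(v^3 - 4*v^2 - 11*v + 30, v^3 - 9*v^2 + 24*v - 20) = v^2 - 7*v + 10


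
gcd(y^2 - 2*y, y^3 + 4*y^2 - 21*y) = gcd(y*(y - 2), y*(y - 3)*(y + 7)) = y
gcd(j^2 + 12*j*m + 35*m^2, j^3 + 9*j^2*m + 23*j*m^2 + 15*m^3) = j + 5*m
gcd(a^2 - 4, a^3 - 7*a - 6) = a + 2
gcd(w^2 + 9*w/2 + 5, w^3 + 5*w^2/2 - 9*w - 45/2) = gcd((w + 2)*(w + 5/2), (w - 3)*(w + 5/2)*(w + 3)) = w + 5/2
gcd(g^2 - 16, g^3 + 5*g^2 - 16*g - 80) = g^2 - 16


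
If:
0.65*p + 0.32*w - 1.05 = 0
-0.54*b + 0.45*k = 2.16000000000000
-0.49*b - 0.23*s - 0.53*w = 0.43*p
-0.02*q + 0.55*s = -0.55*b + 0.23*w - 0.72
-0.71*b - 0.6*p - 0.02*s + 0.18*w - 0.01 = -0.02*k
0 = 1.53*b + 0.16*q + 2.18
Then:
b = -1.35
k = 3.18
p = 1.66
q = -0.73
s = -0.02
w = -0.09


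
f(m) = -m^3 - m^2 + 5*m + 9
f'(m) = -3*m^2 - 2*m + 5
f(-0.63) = 5.70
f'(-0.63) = 5.07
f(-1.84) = 2.64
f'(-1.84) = -1.48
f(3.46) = -27.09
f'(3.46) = -37.83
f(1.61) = 10.28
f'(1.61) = -6.00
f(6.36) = -256.91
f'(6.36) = -129.07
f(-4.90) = 78.14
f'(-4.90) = -57.23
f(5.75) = -185.42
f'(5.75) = -105.69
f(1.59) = 10.40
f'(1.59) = -5.76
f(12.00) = -1803.00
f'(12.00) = -451.00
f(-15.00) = 3084.00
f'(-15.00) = -640.00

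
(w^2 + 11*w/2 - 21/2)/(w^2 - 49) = (w - 3/2)/(w - 7)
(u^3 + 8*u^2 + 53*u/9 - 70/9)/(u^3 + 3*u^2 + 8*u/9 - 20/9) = (u + 7)/(u + 2)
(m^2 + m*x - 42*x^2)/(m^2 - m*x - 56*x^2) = (-m + 6*x)/(-m + 8*x)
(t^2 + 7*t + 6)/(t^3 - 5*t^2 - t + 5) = (t + 6)/(t^2 - 6*t + 5)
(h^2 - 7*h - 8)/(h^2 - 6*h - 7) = (h - 8)/(h - 7)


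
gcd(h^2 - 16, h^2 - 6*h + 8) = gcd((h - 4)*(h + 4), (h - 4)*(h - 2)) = h - 4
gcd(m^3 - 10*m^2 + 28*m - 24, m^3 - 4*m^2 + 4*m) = m^2 - 4*m + 4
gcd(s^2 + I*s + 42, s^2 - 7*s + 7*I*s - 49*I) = s + 7*I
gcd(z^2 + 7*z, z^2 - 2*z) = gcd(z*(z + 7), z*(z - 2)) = z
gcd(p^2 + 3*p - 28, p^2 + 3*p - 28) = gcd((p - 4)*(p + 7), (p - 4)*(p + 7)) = p^2 + 3*p - 28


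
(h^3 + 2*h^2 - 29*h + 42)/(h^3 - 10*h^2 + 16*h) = (h^2 + 4*h - 21)/(h*(h - 8))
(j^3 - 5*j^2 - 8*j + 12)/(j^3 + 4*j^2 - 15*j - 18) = (j^3 - 5*j^2 - 8*j + 12)/(j^3 + 4*j^2 - 15*j - 18)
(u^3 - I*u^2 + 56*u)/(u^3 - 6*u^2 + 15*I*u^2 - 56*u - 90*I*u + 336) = u*(u - 8*I)/(u^2 + 2*u*(-3 + 4*I) - 48*I)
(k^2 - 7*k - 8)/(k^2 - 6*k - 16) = (k + 1)/(k + 2)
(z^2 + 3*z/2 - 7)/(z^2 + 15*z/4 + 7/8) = 4*(z - 2)/(4*z + 1)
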